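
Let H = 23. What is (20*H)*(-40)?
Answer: -18400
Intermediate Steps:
(20*H)*(-40) = (20*23)*(-40) = 460*(-40) = -18400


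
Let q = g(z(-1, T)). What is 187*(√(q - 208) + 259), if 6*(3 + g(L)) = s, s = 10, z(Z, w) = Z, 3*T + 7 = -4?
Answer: 48433 + 374*I*√471/3 ≈ 48433.0 + 2705.6*I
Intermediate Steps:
T = -11/3 (T = -7/3 + (⅓)*(-4) = -7/3 - 4/3 = -11/3 ≈ -3.6667)
g(L) = -4/3 (g(L) = -3 + (⅙)*10 = -3 + 5/3 = -4/3)
q = -4/3 ≈ -1.3333
187*(√(q - 208) + 259) = 187*(√(-4/3 - 208) + 259) = 187*(√(-628/3) + 259) = 187*(2*I*√471/3 + 259) = 187*(259 + 2*I*√471/3) = 48433 + 374*I*√471/3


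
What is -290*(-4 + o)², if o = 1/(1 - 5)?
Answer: -41905/8 ≈ -5238.1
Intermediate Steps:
o = -¼ (o = 1/(-4) = -¼ ≈ -0.25000)
-290*(-4 + o)² = -290*(-4 - ¼)² = -290*(-17/4)² = -290*289/16 = -41905/8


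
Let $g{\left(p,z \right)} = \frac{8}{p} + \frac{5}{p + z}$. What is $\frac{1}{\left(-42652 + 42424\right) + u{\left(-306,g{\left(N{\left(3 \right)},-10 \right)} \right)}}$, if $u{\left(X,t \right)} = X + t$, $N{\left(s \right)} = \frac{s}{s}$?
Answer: $- \frac{9}{4739} \approx -0.0018991$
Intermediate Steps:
$N{\left(s \right)} = 1$
$g{\left(p,z \right)} = \frac{5}{p + z} + \frac{8}{p}$
$\frac{1}{\left(-42652 + 42424\right) + u{\left(-306,g{\left(N{\left(3 \right)},-10 \right)} \right)}} = \frac{1}{\left(-42652 + 42424\right) - \left(306 - \frac{8 \left(-10\right) + 13 \cdot 1}{1 \left(1 - 10\right)}\right)} = \frac{1}{-228 - \left(306 - \frac{-80 + 13}{-9}\right)} = \frac{1}{-228 - \left(306 + \frac{1}{9} \left(-67\right)\right)} = \frac{1}{-228 + \left(-306 + \frac{67}{9}\right)} = \frac{1}{-228 - \frac{2687}{9}} = \frac{1}{- \frac{4739}{9}} = - \frac{9}{4739}$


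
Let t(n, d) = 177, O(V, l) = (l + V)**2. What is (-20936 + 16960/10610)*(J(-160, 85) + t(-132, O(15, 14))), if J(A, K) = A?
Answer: -377593800/1061 ≈ -3.5589e+5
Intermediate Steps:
O(V, l) = (V + l)**2
(-20936 + 16960/10610)*(J(-160, 85) + t(-132, O(15, 14))) = (-20936 + 16960/10610)*(-160 + 177) = (-20936 + 16960*(1/10610))*17 = (-20936 + 1696/1061)*17 = -22211400/1061*17 = -377593800/1061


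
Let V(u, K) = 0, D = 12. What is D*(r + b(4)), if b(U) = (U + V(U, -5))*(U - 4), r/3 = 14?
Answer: 504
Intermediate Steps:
r = 42 (r = 3*14 = 42)
b(U) = U*(-4 + U) (b(U) = (U + 0)*(U - 4) = U*(-4 + U))
D*(r + b(4)) = 12*(42 + 4*(-4 + 4)) = 12*(42 + 4*0) = 12*(42 + 0) = 12*42 = 504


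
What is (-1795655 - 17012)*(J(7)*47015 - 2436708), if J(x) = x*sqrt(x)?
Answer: 4416940180236 - 596557773035*sqrt(7) ≈ 2.8386e+12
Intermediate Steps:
J(x) = x**(3/2)
(-1795655 - 17012)*(J(7)*47015 - 2436708) = (-1795655 - 17012)*(7**(3/2)*47015 - 2436708) = -1812667*((7*sqrt(7))*47015 - 2436708) = -1812667*(329105*sqrt(7) - 2436708) = -1812667*(-2436708 + 329105*sqrt(7)) = 4416940180236 - 596557773035*sqrt(7)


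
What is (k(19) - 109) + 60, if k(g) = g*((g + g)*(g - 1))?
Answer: 12947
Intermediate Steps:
k(g) = 2*g**2*(-1 + g) (k(g) = g*((2*g)*(-1 + g)) = g*(2*g*(-1 + g)) = 2*g**2*(-1 + g))
(k(19) - 109) + 60 = (2*19**2*(-1 + 19) - 109) + 60 = (2*361*18 - 109) + 60 = (12996 - 109) + 60 = 12887 + 60 = 12947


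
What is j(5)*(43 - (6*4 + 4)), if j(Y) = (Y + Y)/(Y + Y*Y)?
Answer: 5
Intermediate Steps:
j(Y) = 2*Y/(Y + Y**2) (j(Y) = (2*Y)/(Y + Y**2) = 2*Y/(Y + Y**2))
j(5)*(43 - (6*4 + 4)) = (2/(1 + 5))*(43 - (6*4 + 4)) = (2/6)*(43 - (24 + 4)) = (2*(1/6))*(43 - 1*28) = (43 - 28)/3 = (1/3)*15 = 5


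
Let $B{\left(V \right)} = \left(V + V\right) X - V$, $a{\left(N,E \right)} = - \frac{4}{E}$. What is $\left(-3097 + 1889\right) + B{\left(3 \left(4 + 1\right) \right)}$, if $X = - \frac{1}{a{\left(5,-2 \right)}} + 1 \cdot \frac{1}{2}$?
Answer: $-1223$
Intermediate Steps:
$X = 0$ ($X = - \frac{1}{\left(-4\right) \frac{1}{-2}} + 1 \cdot \frac{1}{2} = - \frac{1}{\left(-4\right) \left(- \frac{1}{2}\right)} + 1 \cdot \frac{1}{2} = - \frac{1}{2} + \frac{1}{2} = 0$)
$B{\left(V \right)} = - V$ ($B{\left(V \right)} = \left(V + V\right) 0 - V = 2 V 0 - V = 0 - V = - V$)
$\left(-3097 + 1889\right) + B{\left(3 \left(4 + 1\right) \right)} = \left(-3097 + 1889\right) - 3 \left(4 + 1\right) = -1208 - 3 \cdot 5 = -1208 - 15 = -1223$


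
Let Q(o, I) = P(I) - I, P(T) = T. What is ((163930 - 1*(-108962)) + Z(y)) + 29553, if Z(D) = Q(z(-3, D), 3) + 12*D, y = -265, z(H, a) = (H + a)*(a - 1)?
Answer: 299265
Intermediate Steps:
z(H, a) = (-1 + a)*(H + a) (z(H, a) = (H + a)*(-1 + a) = (-1 + a)*(H + a))
Q(o, I) = 0 (Q(o, I) = I - I = 0)
Z(D) = 12*D (Z(D) = 0 + 12*D = 12*D)
((163930 - 1*(-108962)) + Z(y)) + 29553 = ((163930 - 1*(-108962)) + 12*(-265)) + 29553 = ((163930 + 108962) - 3180) + 29553 = (272892 - 3180) + 29553 = 269712 + 29553 = 299265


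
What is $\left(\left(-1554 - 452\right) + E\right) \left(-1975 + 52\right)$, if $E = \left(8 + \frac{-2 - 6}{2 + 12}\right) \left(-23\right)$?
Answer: $\frac{29302674}{7} \approx 4.1861 \cdot 10^{6}$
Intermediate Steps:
$E = - \frac{1196}{7}$ ($E = \left(8 - \frac{8}{14}\right) \left(-23\right) = \left(8 - \frac{4}{7}\right) \left(-23\right) = \frac{52}{7} \left(-23\right) = - \frac{1196}{7} \approx -170.86$)
$\left(\left(-1554 - 452\right) + E\right) \left(-1975 + 52\right) = \left(\left(-1554 - 452\right) - \frac{1196}{7}\right) \left(-1975 + 52\right) = \left(-2006 - \frac{1196}{7}\right) \left(-1923\right) = \left(- \frac{15238}{7}\right) \left(-1923\right) = \frac{29302674}{7}$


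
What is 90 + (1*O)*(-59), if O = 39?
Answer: -2211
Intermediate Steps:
90 + (1*O)*(-59) = 90 + (1*39)*(-59) = 90 + 39*(-59) = 90 - 2301 = -2211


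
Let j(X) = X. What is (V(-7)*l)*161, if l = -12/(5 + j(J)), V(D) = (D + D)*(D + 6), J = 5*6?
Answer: -3864/5 ≈ -772.80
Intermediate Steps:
J = 30
V(D) = 2*D*(6 + D) (V(D) = (2*D)*(6 + D) = 2*D*(6 + D))
l = -12/35 (l = -12/(5 + 30) = -12/35 ≈ -0.34286)
(V(-7)*l)*161 = ((2*(-7)*(6 - 7))*(-12/35))*161 = ((2*(-7)*(-1))*(-12/35))*161 = (14*(-12/35))*161 = -24/5*161 = -3864/5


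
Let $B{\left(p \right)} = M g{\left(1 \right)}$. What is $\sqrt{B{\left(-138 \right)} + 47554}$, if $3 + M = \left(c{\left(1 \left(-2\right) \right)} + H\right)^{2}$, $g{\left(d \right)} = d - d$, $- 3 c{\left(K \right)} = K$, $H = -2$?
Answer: $\sqrt{47554} \approx 218.07$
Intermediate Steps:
$c{\left(K \right)} = - \frac{K}{3}$
$g{\left(d \right)} = 0$
$M = - \frac{11}{9}$ ($M = -3 + \left(- \frac{1 \left(-2\right)}{3} - 2\right)^{2} = -3 + \left(\left(- \frac{1}{3}\right) \left(-2\right) - 2\right)^{2} = -3 + \left(\frac{2}{3} - 2\right)^{2} = -3 + \left(- \frac{4}{3}\right)^{2} = -3 + \frac{16}{9} = - \frac{11}{9} \approx -1.2222$)
$B{\left(p \right)} = 0$ ($B{\left(p \right)} = \left(- \frac{11}{9}\right) 0 = 0$)
$\sqrt{B{\left(-138 \right)} + 47554} = \sqrt{0 + 47554} = \sqrt{47554}$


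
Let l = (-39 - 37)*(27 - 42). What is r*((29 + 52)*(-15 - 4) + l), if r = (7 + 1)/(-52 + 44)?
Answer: 399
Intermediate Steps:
r = -1 (r = 8/(-8) = 8*(-⅛) = -1)
l = 1140 (l = -76*(-15) = 1140)
r*((29 + 52)*(-15 - 4) + l) = -((29 + 52)*(-15 - 4) + 1140) = -(81*(-19) + 1140) = -(-1539 + 1140) = -1*(-399) = 399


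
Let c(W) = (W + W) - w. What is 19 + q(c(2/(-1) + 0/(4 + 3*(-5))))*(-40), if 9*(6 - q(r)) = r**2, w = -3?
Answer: -1949/9 ≈ -216.56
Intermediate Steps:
c(W) = 3 + 2*W (c(W) = (W + W) - 1*(-3) = 2*W + 3 = 3 + 2*W)
q(r) = 6 - r**2/9
19 + q(c(2/(-1) + 0/(4 + 3*(-5))))*(-40) = 19 + (6 - (3 + 2*(2/(-1) + 0/(4 + 3*(-5))))**2/9)*(-40) = 19 + (6 - (3 + 2*(2*(-1) + 0/(4 - 15)))**2/9)*(-40) = 19 + (6 - (3 + 2*(-2 + 0/(-11)))**2/9)*(-40) = 19 + (6 - (3 + 2*(-2 + 0*(-1/11)))**2/9)*(-40) = 19 + (6 - (3 + 2*(-2 + 0))**2/9)*(-40) = 19 + (6 - (3 + 2*(-2))**2/9)*(-40) = 19 + (6 - (3 - 4)**2/9)*(-40) = 19 + (6 - 1/9*(-1)**2)*(-40) = 19 + (6 - 1/9*1)*(-40) = 19 + (6 - 1/9)*(-40) = 19 + (53/9)*(-40) = 19 - 2120/9 = -1949/9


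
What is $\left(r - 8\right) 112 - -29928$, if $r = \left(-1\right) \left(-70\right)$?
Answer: $36872$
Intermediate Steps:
$r = 70$
$\left(r - 8\right) 112 - -29928 = \left(70 - 8\right) 112 - -29928 = 62 \cdot 112 + 29928 = 6944 + 29928 = 36872$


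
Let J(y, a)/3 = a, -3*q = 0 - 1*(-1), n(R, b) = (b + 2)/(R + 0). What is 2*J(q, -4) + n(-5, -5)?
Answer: -117/5 ≈ -23.400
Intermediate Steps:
n(R, b) = (2 + b)/R
q = -⅓ (q = -(0 - 1*(-1))/3 = -(0 + 1)/3 = -⅓*1 = -⅓ ≈ -0.33333)
J(y, a) = 3*a
2*J(q, -4) + n(-5, -5) = 2*(3*(-4)) + (2 - 5)/(-5) = 2*(-12) - ⅕*(-3) = -24 + ⅗ = -117/5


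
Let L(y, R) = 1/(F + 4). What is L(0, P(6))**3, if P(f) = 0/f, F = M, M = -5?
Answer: -1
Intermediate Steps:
F = -5
P(f) = 0
L(y, R) = -1 (L(y, R) = 1/(-5 + 4) = 1/(-1) = -1)
L(0, P(6))**3 = (-1)**3 = -1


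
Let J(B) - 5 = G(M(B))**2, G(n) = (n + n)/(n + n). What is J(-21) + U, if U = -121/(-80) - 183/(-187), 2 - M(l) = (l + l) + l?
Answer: 127027/14960 ≈ 8.4911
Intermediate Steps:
M(l) = 2 - 3*l (M(l) = 2 - ((l + l) + l) = 2 - (2*l + l) = 2 - 3*l)
U = 37267/14960 (U = -121*(-1/80) - 183*(-1/187) = 121/80 + 183/187 = 37267/14960 ≈ 2.4911)
G(n) = 1 (G(n) = (2*n)/((2*n)) = (2*n)*(1/(2*n)) = 1)
J(B) = 6 (J(B) = 5 + 1**2 = 5 + 1 = 6)
J(-21) + U = 6 + 37267/14960 = 127027/14960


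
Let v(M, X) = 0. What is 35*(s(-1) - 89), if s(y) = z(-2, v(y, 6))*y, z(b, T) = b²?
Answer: -3255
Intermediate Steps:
s(y) = 4*y (s(y) = (-2)²*y = 4*y)
35*(s(-1) - 89) = 35*(4*(-1) - 89) = 35*(-4 - 89) = 35*(-93) = -3255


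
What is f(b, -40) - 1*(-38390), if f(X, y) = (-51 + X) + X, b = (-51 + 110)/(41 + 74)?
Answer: 4409103/115 ≈ 38340.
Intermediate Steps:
b = 59/115 ≈ 0.51304
f(X, y) = -51 + 2*X
f(b, -40) - 1*(-38390) = (-51 + 2*(59/115)) - 1*(-38390) = (-51 + 118/115) + 38390 = -5747/115 + 38390 = 4409103/115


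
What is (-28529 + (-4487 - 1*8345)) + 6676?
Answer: -34685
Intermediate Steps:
(-28529 + (-4487 - 1*8345)) + 6676 = (-28529 + (-4487 - 8345)) + 6676 = (-28529 - 12832) + 6676 = -41361 + 6676 = -34685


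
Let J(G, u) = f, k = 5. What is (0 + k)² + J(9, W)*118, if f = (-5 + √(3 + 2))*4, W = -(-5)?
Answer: -2335 + 472*√5 ≈ -1279.6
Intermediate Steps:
W = 5 (W = -5*(-1) = 5)
f = -20 + 4*√5 (f = (-5 + √5)*4 = -20 + 4*√5 ≈ -11.056)
J(G, u) = -20 + 4*√5
(0 + k)² + J(9, W)*118 = (0 + 5)² + (-20 + 4*√5)*118 = 5² + (-2360 + 472*√5) = 25 + (-2360 + 472*√5) = -2335 + 472*√5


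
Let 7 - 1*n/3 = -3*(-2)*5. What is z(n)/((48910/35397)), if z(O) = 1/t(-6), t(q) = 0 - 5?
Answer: -35397/244550 ≈ -0.14474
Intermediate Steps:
t(q) = -5
n = -69 (n = 21 - 3*(-3*(-2))*5 = 21 - 18*5 = 21 - 3*30 = 21 - 90 = -69)
z(O) = -⅕ (z(O) = 1/(-5) = -⅕)
z(n)/((48910/35397)) = -1/(5*(48910/35397)) = -1/(5*(48910*(1/35397))) = -1/(5*48910/35397) = -⅕*35397/48910 = -35397/244550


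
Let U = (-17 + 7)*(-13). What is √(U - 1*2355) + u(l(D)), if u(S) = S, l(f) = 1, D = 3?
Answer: 1 + 5*I*√89 ≈ 1.0 + 47.17*I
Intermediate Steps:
U = 130 (U = -10*(-13) = 130)
√(U - 1*2355) + u(l(D)) = √(130 - 1*2355) + 1 = √(130 - 2355) + 1 = √(-2225) + 1 = 5*I*√89 + 1 = 1 + 5*I*√89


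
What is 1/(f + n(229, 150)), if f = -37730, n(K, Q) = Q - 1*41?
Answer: -1/37621 ≈ -2.6581e-5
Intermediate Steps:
n(K, Q) = -41 + Q (n(K, Q) = Q - 41 = -41 + Q)
1/(f + n(229, 150)) = 1/(-37730 + (-41 + 150)) = 1/(-37730 + 109) = 1/(-37621) = -1/37621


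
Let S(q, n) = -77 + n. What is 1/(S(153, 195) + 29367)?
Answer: 1/29485 ≈ 3.3916e-5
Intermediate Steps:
1/(S(153, 195) + 29367) = 1/((-77 + 195) + 29367) = 1/(118 + 29367) = 1/29485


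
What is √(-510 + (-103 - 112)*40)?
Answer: I*√9110 ≈ 95.446*I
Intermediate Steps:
√(-510 + (-103 - 112)*40) = √(-510 - 215*40) = √(-510 - 8600) = √(-9110) = I*√9110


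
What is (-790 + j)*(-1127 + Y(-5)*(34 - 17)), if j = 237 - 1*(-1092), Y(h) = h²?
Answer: -378378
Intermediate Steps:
j = 1329 (j = 237 + 1092 = 1329)
(-790 + j)*(-1127 + Y(-5)*(34 - 17)) = (-790 + 1329)*(-1127 + (-5)²*(34 - 17)) = 539*(-1127 + 25*17) = 539*(-1127 + 425) = 539*(-702) = -378378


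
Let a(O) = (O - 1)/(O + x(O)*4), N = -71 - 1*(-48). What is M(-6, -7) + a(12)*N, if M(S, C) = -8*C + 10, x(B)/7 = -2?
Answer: 287/4 ≈ 71.750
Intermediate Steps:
N = -23 (N = -71 + 48 = -23)
x(B) = -14 (x(B) = 7*(-2) = -14)
M(S, C) = 10 - 8*C
a(O) = (-1 + O)/(-56 + O) (a(O) = (O - 1)/(O - 14*4) = (-1 + O)/(O - 56) = (-1 + O)/(-56 + O))
M(-6, -7) + a(12)*N = (10 - 8*(-7)) + ((-1 + 12)/(-56 + 12))*(-23) = (10 + 56) + (11/(-44))*(-23) = 66 - 1/44*11*(-23) = 66 - ¼*(-23) = 66 + 23/4 = 287/4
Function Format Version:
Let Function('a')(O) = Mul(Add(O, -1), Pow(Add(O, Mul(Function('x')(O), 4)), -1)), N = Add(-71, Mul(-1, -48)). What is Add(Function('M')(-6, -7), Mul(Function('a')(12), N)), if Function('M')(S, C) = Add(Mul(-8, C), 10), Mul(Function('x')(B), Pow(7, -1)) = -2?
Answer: Rational(287, 4) ≈ 71.750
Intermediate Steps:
N = -23 (N = Add(-71, 48) = -23)
Function('x')(B) = -14 (Function('x')(B) = Mul(7, -2) = -14)
Function('M')(S, C) = Add(10, Mul(-8, C))
Function('a')(O) = Mul(Pow(Add(-56, O), -1), Add(-1, O)) (Function('a')(O) = Mul(Add(O, -1), Pow(Add(O, Mul(-14, 4)), -1)) = Mul(Add(-1, O), Pow(Add(O, -56), -1)) = Mul(Add(-1, O), Pow(Add(-56, O), -1)) = Mul(Pow(Add(-56, O), -1), Add(-1, O)))
Add(Function('M')(-6, -7), Mul(Function('a')(12), N)) = Add(Add(10, Mul(-8, -7)), Mul(Mul(Pow(Add(-56, 12), -1), Add(-1, 12)), -23)) = Add(Add(10, 56), Mul(Mul(Pow(-44, -1), 11), -23)) = Add(66, Mul(Mul(Rational(-1, 44), 11), -23)) = Add(66, Mul(Rational(-1, 4), -23)) = Add(66, Rational(23, 4)) = Rational(287, 4)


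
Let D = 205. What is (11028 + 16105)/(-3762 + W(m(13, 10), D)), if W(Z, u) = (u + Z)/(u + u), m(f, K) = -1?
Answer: -5562265/771108 ≈ -7.2133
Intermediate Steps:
W(Z, u) = (Z + u)/(2*u) (W(Z, u) = (Z + u)/((2*u)) = (Z + u)*(1/(2*u)) = (Z + u)/(2*u))
(11028 + 16105)/(-3762 + W(m(13, 10), D)) = (11028 + 16105)/(-3762 + (1/2)*(-1 + 205)/205) = 27133/(-3762 + (1/2)*(1/205)*204) = 27133/(-3762 + 102/205) = 27133/(-771108/205) = 27133*(-205/771108) = -5562265/771108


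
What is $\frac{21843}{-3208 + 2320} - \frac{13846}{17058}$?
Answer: $- \frac{64148857}{2524584} \approx -25.41$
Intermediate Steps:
$\frac{21843}{-3208 + 2320} - \frac{13846}{17058} = \frac{21843}{-888} - \frac{6923}{8529} = 21843 \left(- \frac{1}{888}\right) - \frac{6923}{8529} = - \frac{7281}{296} - \frac{6923}{8529} = - \frac{64148857}{2524584}$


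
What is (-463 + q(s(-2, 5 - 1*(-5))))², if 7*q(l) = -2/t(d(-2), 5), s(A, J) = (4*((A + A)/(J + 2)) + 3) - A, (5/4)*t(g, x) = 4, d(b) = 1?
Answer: 672520489/3136 ≈ 2.1445e+5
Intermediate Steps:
t(g, x) = 16/5 (t(g, x) = (⅘)*4 = 16/5)
s(A, J) = 3 - A + 8*A/(2 + J) (s(A, J) = (4*((2*A)/(2 + J)) + 3) - A = (4*(2*A/(2 + J)) + 3) - A = (8*A/(2 + J) + 3) - A = (3 + 8*A/(2 + J)) - A = 3 - A + 8*A/(2 + J))
q(l) = -5/56 (q(l) = (-2/16/5)/7 = (-2*5/16)/7 = (⅐)*(-5/8) = -5/56)
(-463 + q(s(-2, 5 - 1*(-5))))² = (-463 - 5/56)² = (-25933/56)² = 672520489/3136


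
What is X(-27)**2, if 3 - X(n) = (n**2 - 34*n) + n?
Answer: 2614689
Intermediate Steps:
X(n) = 3 - n**2 + 33*n (X(n) = 3 - ((n**2 - 34*n) + n) = 3 - (n**2 - 33*n) = 3 + (-n**2 + 33*n) = 3 - n**2 + 33*n)
X(-27)**2 = (3 - 1*(-27)**2 + 33*(-27))**2 = (3 - 1*729 - 891)**2 = (3 - 729 - 891)**2 = (-1617)**2 = 2614689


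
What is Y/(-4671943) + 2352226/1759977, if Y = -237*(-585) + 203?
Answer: 10745096508622/8222512225311 ≈ 1.3068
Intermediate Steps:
Y = 138848 (Y = 138645 + 203 = 138848)
Y/(-4671943) + 2352226/1759977 = 138848/(-4671943) + 2352226/1759977 = 138848*(-1/4671943) + 2352226*(1/1759977) = -138848/4671943 + 2352226/1759977 = 10745096508622/8222512225311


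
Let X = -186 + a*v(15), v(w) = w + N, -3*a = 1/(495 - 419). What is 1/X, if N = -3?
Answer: -19/3535 ≈ -0.0053748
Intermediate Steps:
a = -1/228 (a = -1/(3*(495 - 419)) = -1/3/76 = -1/3*1/76 = -1/228 ≈ -0.0043860)
v(w) = -3 + w (v(w) = w - 3 = -3 + w)
X = -3535/19 (X = -186 - (-3 + 15)/228 = -186 - 1/228*12 = -186 - 1/19 = -3535/19 ≈ -186.05)
1/X = 1/(-3535/19) = -19/3535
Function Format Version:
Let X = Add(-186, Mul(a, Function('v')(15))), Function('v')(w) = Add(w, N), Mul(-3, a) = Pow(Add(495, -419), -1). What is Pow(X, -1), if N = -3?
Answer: Rational(-19, 3535) ≈ -0.0053748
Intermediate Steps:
a = Rational(-1, 228) (a = Mul(Rational(-1, 3), Pow(Add(495, -419), -1)) = Mul(Rational(-1, 3), Pow(76, -1)) = Mul(Rational(-1, 3), Rational(1, 76)) = Rational(-1, 228) ≈ -0.0043860)
Function('v')(w) = Add(-3, w) (Function('v')(w) = Add(w, -3) = Add(-3, w))
X = Rational(-3535, 19) (X = Add(-186, Mul(Rational(-1, 228), Add(-3, 15))) = Add(-186, Mul(Rational(-1, 228), 12)) = Add(-186, Rational(-1, 19)) = Rational(-3535, 19) ≈ -186.05)
Pow(X, -1) = Pow(Rational(-3535, 19), -1) = Rational(-19, 3535)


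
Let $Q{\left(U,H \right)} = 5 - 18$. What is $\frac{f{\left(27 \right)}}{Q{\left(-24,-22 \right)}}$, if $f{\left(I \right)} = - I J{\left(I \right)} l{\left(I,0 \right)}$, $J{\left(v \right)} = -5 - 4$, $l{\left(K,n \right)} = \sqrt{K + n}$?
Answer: $- \frac{729 \sqrt{3}}{13} \approx -97.128$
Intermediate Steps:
$J{\left(v \right)} = -9$ ($J{\left(v \right)} = -5 - 4 = -9$)
$Q{\left(U,H \right)} = -13$ ($Q{\left(U,H \right)} = 5 - 18 = -13$)
$f{\left(I \right)} = 9 I^{\frac{3}{2}}$ ($f{\left(I \right)} = - I \left(-9\right) \sqrt{I + 0} = - - 9 I \sqrt{I} = - \left(-9\right) I^{\frac{3}{2}} = 9 I^{\frac{3}{2}}$)
$\frac{f{\left(27 \right)}}{Q{\left(-24,-22 \right)}} = \frac{9 \cdot 27^{\frac{3}{2}}}{-13} = 9 \cdot 81 \sqrt{3} \left(- \frac{1}{13}\right) = 729 \sqrt{3} \left(- \frac{1}{13}\right) = - \frac{729 \sqrt{3}}{13}$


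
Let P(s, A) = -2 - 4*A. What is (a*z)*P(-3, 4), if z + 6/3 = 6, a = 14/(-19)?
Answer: 1008/19 ≈ 53.053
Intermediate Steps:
a = -14/19 (a = 14*(-1/19) = -14/19 ≈ -0.73684)
z = 4 (z = -2 + 6 = 4)
(a*z)*P(-3, 4) = (-14/19*4)*(-2 - 4*4) = -56*(-2 - 16)/19 = -56/19*(-18) = 1008/19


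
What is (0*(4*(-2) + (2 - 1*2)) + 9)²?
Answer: 81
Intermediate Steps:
(0*(4*(-2) + (2 - 1*2)) + 9)² = (0*(-8 + (2 - 2)) + 9)² = (0*(-8 + 0) + 9)² = (0*(-8) + 9)² = (0 + 9)² = 9² = 81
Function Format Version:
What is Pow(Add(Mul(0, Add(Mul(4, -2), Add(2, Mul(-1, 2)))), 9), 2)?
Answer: 81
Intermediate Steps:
Pow(Add(Mul(0, Add(Mul(4, -2), Add(2, Mul(-1, 2)))), 9), 2) = Pow(Add(Mul(0, Add(-8, Add(2, -2))), 9), 2) = Pow(Add(Mul(0, Add(-8, 0)), 9), 2) = Pow(Add(Mul(0, -8), 9), 2) = Pow(Add(0, 9), 2) = Pow(9, 2) = 81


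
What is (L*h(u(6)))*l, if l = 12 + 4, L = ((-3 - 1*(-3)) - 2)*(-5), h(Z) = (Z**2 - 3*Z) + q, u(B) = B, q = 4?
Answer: 3520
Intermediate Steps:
h(Z) = 4 + Z**2 - 3*Z (h(Z) = (Z**2 - 3*Z) + 4 = 4 + Z**2 - 3*Z)
L = 10 (L = ((-3 + 3) - 2)*(-5) = (0 - 2)*(-5) = -2*(-5) = 10)
l = 16
(L*h(u(6)))*l = (10*(4 + 6**2 - 3*6))*16 = (10*(4 + 36 - 18))*16 = (10*22)*16 = 220*16 = 3520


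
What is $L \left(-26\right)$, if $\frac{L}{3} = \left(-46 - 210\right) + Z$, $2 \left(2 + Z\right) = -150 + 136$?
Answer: $20670$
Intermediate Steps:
$Z = -9$ ($Z = -2 + \frac{-150 + 136}{2} = -2 + \frac{1}{2} \left(-14\right) = -2 - 7 = -9$)
$L = -795$ ($L = 3 \left(\left(-46 - 210\right) - 9\right) = 3 \left(-256 - 9\right) = 3 \left(-265\right) = -795$)
$L \left(-26\right) = \left(-795\right) \left(-26\right) = 20670$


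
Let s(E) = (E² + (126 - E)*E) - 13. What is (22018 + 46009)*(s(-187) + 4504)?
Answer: -1297342917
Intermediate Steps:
s(E) = -13 + E² + E*(126 - E) (s(E) = (E² + E*(126 - E)) - 13 = -13 + E² + E*(126 - E))
(22018 + 46009)*(s(-187) + 4504) = (22018 + 46009)*((-13 + 126*(-187)) + 4504) = 68027*((-13 - 23562) + 4504) = 68027*(-23575 + 4504) = 68027*(-19071) = -1297342917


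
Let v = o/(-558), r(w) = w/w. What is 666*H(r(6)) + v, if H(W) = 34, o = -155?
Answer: 407597/18 ≈ 22644.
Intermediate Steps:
r(w) = 1
v = 5/18 (v = -155/(-558) = -155*(-1/558) = 5/18 ≈ 0.27778)
666*H(r(6)) + v = 666*34 + 5/18 = 22644 + 5/18 = 407597/18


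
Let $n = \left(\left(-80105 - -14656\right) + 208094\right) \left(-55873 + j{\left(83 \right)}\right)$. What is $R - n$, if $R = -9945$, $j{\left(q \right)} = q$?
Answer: $7958154605$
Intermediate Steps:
$n = -7958164550$ ($n = \left(\left(-80105 - -14656\right) + 208094\right) \left(-55873 + 83\right) = \left(\left(-80105 + 14656\right) + 208094\right) \left(-55790\right) = \left(-65449 + 208094\right) \left(-55790\right) = 142645 \left(-55790\right) = -7958164550$)
$R - n = -9945 - -7958164550 = -9945 + 7958164550 = 7958154605$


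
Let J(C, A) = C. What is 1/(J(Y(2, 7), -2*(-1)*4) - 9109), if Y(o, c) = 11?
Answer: -1/9098 ≈ -0.00010991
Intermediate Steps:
1/(J(Y(2, 7), -2*(-1)*4) - 9109) = 1/(11 - 9109) = 1/(-9098) = -1/9098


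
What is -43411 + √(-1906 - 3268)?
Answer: -43411 + I*√5174 ≈ -43411.0 + 71.931*I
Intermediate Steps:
-43411 + √(-1906 - 3268) = -43411 + √(-5174) = -43411 + I*√5174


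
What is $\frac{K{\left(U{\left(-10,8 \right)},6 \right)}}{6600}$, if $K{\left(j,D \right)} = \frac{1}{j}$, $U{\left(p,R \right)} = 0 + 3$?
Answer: $\frac{1}{19800} \approx 5.0505 \cdot 10^{-5}$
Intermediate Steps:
$U{\left(p,R \right)} = 3$
$\frac{K{\left(U{\left(-10,8 \right)},6 \right)}}{6600} = \frac{1}{3 \cdot 6600} = \frac{1}{3} \cdot \frac{1}{6600} = \frac{1}{19800}$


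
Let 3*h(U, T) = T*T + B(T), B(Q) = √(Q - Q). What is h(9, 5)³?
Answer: 15625/27 ≈ 578.70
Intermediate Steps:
B(Q) = 0 (B(Q) = √0 = 0)
h(U, T) = T²/3 (h(U, T) = (T*T + 0)/3 = (T² + 0)/3 = T²/3)
h(9, 5)³ = ((⅓)*5²)³ = ((⅓)*25)³ = (25/3)³ = 15625/27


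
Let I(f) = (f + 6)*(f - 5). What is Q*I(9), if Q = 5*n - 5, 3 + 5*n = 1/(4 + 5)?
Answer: -1420/3 ≈ -473.33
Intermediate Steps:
n = -26/45 (n = -⅗ + 1/(5*(4 + 5)) = -⅗ + (⅕)/9 = -⅗ + (⅕)*(⅑) = -⅗ + 1/45 = -26/45 ≈ -0.57778)
I(f) = (-5 + f)*(6 + f) (I(f) = (6 + f)*(-5 + f) = (-5 + f)*(6 + f))
Q = -71/9 (Q = 5*(-26/45) - 5 = -26/9 - 5 = -71/9 ≈ -7.8889)
Q*I(9) = -71*(-30 + 9 + 9²)/9 = -71*(-30 + 9 + 81)/9 = -71/9*60 = -1420/3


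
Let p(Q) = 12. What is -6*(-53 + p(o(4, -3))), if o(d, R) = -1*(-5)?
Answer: 246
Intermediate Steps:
o(d, R) = 5
-6*(-53 + p(o(4, -3))) = -6*(-53 + 12) = -6*(-41) = 246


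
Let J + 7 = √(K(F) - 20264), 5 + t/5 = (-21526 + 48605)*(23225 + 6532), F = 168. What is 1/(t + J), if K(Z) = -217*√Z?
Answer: 1/(4028948983 + I*√(20264 + 434*√42)) ≈ 2.482e-10 - 0.e-17*I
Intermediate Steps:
t = 4028948990 (t = -25 + 5*((-21526 + 48605)*(23225 + 6532)) = -25 + 5*(27079*29757) = -25 + 5*805789803 = -25 + 4028949015 = 4028948990)
J = -7 + √(-20264 - 434*√42) (J = -7 + √(-434*√42 - 20264) = -7 + √(-20264 - 434*√42) ≈ -7.0 + 151.91*I)
1/(t + J) = 1/(4028948990 + (-7 + I*√(20264 + 434*√42))) = 1/(4028948983 + I*√(20264 + 434*√42))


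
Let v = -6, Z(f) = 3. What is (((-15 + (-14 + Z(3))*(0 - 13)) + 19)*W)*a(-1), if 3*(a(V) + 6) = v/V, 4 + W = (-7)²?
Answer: -26460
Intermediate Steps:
W = 45 (W = -4 + (-7)² = -4 + 49 = 45)
a(V) = -6 - 2/V (a(V) = -6 + (-6/V)/3 = -6 - 2/V)
(((-15 + (-14 + Z(3))*(0 - 13)) + 19)*W)*a(-1) = (((-15 + (-14 + 3)*(0 - 13)) + 19)*45)*(-6 - 2/(-1)) = (((-15 - 11*(-13)) + 19)*45)*(-6 - 2*(-1)) = (((-15 + 143) + 19)*45)*(-6 + 2) = ((128 + 19)*45)*(-4) = (147*45)*(-4) = 6615*(-4) = -26460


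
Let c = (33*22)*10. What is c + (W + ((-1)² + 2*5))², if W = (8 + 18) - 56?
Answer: 7621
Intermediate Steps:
W = -30 (W = 26 - 56 = -30)
c = 7260 (c = 726*10 = 7260)
c + (W + ((-1)² + 2*5))² = 7260 + (-30 + ((-1)² + 2*5))² = 7260 + (-30 + (1 + 10))² = 7260 + (-30 + 11)² = 7260 + (-19)² = 7260 + 361 = 7621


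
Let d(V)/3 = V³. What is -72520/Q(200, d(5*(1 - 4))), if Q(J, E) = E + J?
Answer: 14504/1985 ≈ 7.3068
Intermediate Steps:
d(V) = 3*V³
-72520/Q(200, d(5*(1 - 4))) = -72520/(3*(5*(1 - 4))³ + 200) = -72520/(3*(5*(-3))³ + 200) = -72520/(3*(-15)³ + 200) = -72520/(3*(-3375) + 200) = -72520/(-10125 + 200) = -72520/(-9925) = -72520*(-1/9925) = 14504/1985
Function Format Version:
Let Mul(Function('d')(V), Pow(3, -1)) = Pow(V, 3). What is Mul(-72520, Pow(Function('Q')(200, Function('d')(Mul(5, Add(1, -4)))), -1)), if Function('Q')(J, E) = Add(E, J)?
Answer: Rational(14504, 1985) ≈ 7.3068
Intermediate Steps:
Function('d')(V) = Mul(3, Pow(V, 3))
Mul(-72520, Pow(Function('Q')(200, Function('d')(Mul(5, Add(1, -4)))), -1)) = Mul(-72520, Pow(Add(Mul(3, Pow(Mul(5, Add(1, -4)), 3)), 200), -1)) = Mul(-72520, Pow(Add(Mul(3, Pow(Mul(5, -3), 3)), 200), -1)) = Mul(-72520, Pow(Add(Mul(3, Pow(-15, 3)), 200), -1)) = Mul(-72520, Pow(Add(Mul(3, -3375), 200), -1)) = Mul(-72520, Pow(Add(-10125, 200), -1)) = Mul(-72520, Pow(-9925, -1)) = Mul(-72520, Rational(-1, 9925)) = Rational(14504, 1985)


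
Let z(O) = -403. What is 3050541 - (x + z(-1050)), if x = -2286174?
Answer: 5337118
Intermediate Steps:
3050541 - (x + z(-1050)) = 3050541 - (-2286174 - 403) = 3050541 - 1*(-2286577) = 3050541 + 2286577 = 5337118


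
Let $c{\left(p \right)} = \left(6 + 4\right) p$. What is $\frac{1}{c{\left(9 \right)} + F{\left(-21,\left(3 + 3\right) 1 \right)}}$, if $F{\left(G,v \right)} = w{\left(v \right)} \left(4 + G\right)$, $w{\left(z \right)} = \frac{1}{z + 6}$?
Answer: $\frac{12}{1063} \approx 0.011289$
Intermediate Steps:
$c{\left(p \right)} = 10 p$
$w{\left(z \right)} = \frac{1}{6 + z}$
$F{\left(G,v \right)} = \frac{4 + G}{6 + v}$
$\frac{1}{c{\left(9 \right)} + F{\left(-21,\left(3 + 3\right) 1 \right)}} = \frac{1}{10 \cdot 9 + \frac{4 - 21}{6 + \left(3 + 3\right) 1}} = \frac{1}{90 + \frac{1}{6 + 6 \cdot 1} \left(-17\right)} = \frac{1}{90 + \frac{1}{6 + 6} \left(-17\right)} = \frac{1}{90 + \frac{1}{12} \left(-17\right)} = \frac{1}{90 - \frac{17}{12}} = \frac{1}{\frac{1063}{12}} = \frac{12}{1063}$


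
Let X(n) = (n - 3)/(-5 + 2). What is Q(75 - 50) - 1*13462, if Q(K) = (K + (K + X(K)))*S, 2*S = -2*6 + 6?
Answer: -13590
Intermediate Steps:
X(n) = 1 - n/3 (X(n) = (-3 + n)/(-3) = (-3 + n)*(-1/3) = 1 - n/3)
S = -3 (S = (-2*6 + 6)/2 = (-12 + 6)/2 = (1/2)*(-6) = -3)
Q(K) = -3 - 5*K (Q(K) = (K + (K + (1 - K/3)))*(-3) = (K + (1 + 2*K/3))*(-3) = (1 + 5*K/3)*(-3) = -3 - 5*K)
Q(75 - 50) - 1*13462 = (-3 - 5*(75 - 50)) - 1*13462 = (-3 - 5*25) - 13462 = (-3 - 125) - 13462 = -128 - 13462 = -13590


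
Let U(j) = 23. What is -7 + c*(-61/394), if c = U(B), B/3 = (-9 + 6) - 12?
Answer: -4161/394 ≈ -10.561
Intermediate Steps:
B = -45 (B = 3*((-9 + 6) - 12) = 3*(-3 - 12) = 3*(-15) = -45)
c = 23
-7 + c*(-61/394) = -7 + 23*(-61/394) = -7 - 1403/394 = -4161/394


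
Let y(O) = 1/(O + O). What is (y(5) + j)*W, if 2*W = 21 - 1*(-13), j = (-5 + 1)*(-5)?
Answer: 3417/10 ≈ 341.70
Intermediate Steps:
j = 20 (j = -4*(-5) = 20)
y(O) = 1/(2*O)
W = 17 (W = (21 - 1*(-13))/2 = (21 + 13)/2 = (½)*34 = 17)
(y(5) + j)*W = ((½)/5 + 20)*17 = ((½)*(⅕) + 20)*17 = (⅒ + 20)*17 = (201/10)*17 = 3417/10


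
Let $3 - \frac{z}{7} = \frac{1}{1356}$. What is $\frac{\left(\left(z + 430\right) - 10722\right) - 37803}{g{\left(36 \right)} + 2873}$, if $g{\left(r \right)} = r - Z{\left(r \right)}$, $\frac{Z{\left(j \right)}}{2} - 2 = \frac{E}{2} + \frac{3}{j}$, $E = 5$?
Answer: $- \frac{65188351}{3932174} \approx -16.578$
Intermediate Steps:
$z = \frac{28469}{1356}$ ($z = 21 - \frac{7}{1356} = \frac{28469}{1356} \approx 20.995$)
$Z{\left(j \right)} = 9 + \frac{6}{j}$ ($Z{\left(j \right)} = 4 + 2 \left(\frac{5}{2} + \frac{3}{j}\right) = 4 + \left(5 + \frac{6}{j}\right) = 9 + \frac{6}{j}$)
$g{\left(r \right)} = -9 + r - \frac{6}{r}$ ($g{\left(r \right)} = r - \left(9 + \frac{6}{r}\right) = -9 + r - \frac{6}{r}$)
$\frac{\left(\left(z + 430\right) - 10722\right) - 37803}{g{\left(36 \right)} + 2873} = \frac{\left(\left(\frac{28469}{1356} + 430\right) - 10722\right) - 37803}{\left(-9 + 36 - \frac{6}{36}\right) + 2873} = \frac{\left(\frac{611549}{1356} - 10722\right) - 37803}{\left(-9 + 36 - \frac{1}{6}\right) + 2873} = \frac{- \frac{13927483}{1356} - 37803}{\left(-9 + 36 - \frac{1}{6}\right) + 2873} = - \frac{65188351}{1356 \left(\frac{161}{6} + 2873\right)} = - \frac{65188351}{1356 \cdot \frac{17399}{6}} = \left(- \frac{65188351}{1356}\right) \frac{6}{17399} = - \frac{65188351}{3932174}$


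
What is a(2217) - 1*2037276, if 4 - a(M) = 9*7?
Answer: -2037335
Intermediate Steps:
a(M) = -59 (a(M) = 4 - 9*7 = 4 - 1*63 = 4 - 63 = -59)
a(2217) - 1*2037276 = -59 - 1*2037276 = -59 - 2037276 = -2037335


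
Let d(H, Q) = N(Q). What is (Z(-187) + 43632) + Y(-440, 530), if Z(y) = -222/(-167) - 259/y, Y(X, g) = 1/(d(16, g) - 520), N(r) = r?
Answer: 13626716179/312290 ≈ 43635.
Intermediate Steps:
d(H, Q) = Q
Y(X, g) = 1/(-520 + g) (Y(X, g) = 1/(g - 520) = 1/(-520 + g))
Z(y) = 222/167 - 259/y (Z(y) = -222*(-1/167) - 259/y = 222/167 - 259/y)
(Z(-187) + 43632) + Y(-440, 530) = ((222/167 - 259/(-187)) + 43632) + 1/(-520 + 530) = ((222/167 - 259*(-1/187)) + 43632) + 1/10 = ((222/167 + 259/187) + 43632) + 1/10 = (84767/31229 + 43632) + 1/10 = 1362668495/31229 + 1/10 = 13626716179/312290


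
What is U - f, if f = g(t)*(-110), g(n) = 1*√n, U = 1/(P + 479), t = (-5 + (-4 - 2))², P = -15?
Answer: 561441/464 ≈ 1210.0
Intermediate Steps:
t = 121 (t = (-5 - 6)² = (-11)² = 121)
U = 1/464 (U = 1/(-15 + 479) = 1/464 ≈ 0.0021552)
g(n) = √n
f = -1210 (f = √121*(-110) = 11*(-110) = -1210)
U - f = 1/464 - 1*(-1210) = 1/464 + 1210 = 561441/464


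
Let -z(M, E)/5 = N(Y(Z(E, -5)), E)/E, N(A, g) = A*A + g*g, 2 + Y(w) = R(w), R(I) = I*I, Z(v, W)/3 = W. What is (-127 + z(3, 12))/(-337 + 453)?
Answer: -250889/1392 ≈ -180.24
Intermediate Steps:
Z(v, W) = 3*W
R(I) = I²
Y(w) = -2 + w²
N(A, g) = A² + g²
z(M, E) = -5*(49729 + E²)/E (z(M, E) = -5*((-2 + (3*(-5))²)² + E²)/E = -5*((-2 + (-15)²)² + E²)/E = -5*((-2 + 225)² + E²)/E = -5*(223² + E²)/E = -5*(49729 + E²)/E)
(-127 + z(3, 12))/(-337 + 453) = (-127 + (-248645/12 - 5*12))/(-337 + 453) = (-127 + (-248645*1/12 - 60))/116 = (-127 + (-248645/12 - 60))*(1/116) = (-127 - 249365/12)*(1/116) = -250889/12*1/116 = -250889/1392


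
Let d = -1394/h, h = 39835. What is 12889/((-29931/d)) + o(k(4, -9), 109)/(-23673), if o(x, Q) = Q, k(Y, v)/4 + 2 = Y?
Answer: 32819804117/3136150076345 ≈ 0.010465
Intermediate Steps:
k(Y, v) = -8 + 4*Y
d = -1394/39835 ≈ -0.034994
12889/((-29931/d)) + o(k(4, -9), 109)/(-23673) = 12889/((-29931/(-1394/39835))) + 109/(-23673) = 12889/((-29931*(-39835/1394))) + 109*(-1/23673) = 12889/(1192301385/1394) - 109/23673 = 12889*(1394/1192301385) - 109/23673 = 17967266/1192301385 - 109/23673 = 32819804117/3136150076345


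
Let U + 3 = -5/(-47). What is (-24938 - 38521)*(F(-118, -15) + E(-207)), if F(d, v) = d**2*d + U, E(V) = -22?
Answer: 4900537128366/47 ≈ 1.0427e+11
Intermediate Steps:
U = -136/47 (U = -3 - 5/(-47) = -3 - 5*(-1/47) = -3 + 5/47 = -136/47 ≈ -2.8936)
F(d, v) = -136/47 + d**3 (F(d, v) = d**2*d - 136/47 = d**3 - 136/47 = -136/47 + d**3)
(-24938 - 38521)*(F(-118, -15) + E(-207)) = (-24938 - 38521)*((-136/47 + (-118)**3) - 22) = -63459*((-136/47 - 1643032) - 22) = -63459*(-77222640/47 - 22) = -63459*(-77223674/47) = 4900537128366/47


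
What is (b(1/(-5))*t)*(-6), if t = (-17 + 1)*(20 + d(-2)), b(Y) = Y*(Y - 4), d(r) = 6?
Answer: 52416/25 ≈ 2096.6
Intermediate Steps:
b(Y) = Y*(-4 + Y)
t = -416 (t = (-17 + 1)*(20 + 6) = -16*26 = -416)
(b(1/(-5))*t)*(-6) = (((-4 + 1/(-5))/(-5))*(-416))*(-6) = (-(-4 - ⅕)/5*(-416))*(-6) = (-⅕*(-21/5)*(-416))*(-6) = ((21/25)*(-416))*(-6) = -8736/25*(-6) = 52416/25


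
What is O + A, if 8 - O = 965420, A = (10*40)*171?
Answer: -897012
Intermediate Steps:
A = 68400 (A = 400*171 = 68400)
O = -965412 (O = 8 - 1*965420 = 8 - 965420 = -965412)
O + A = -965412 + 68400 = -897012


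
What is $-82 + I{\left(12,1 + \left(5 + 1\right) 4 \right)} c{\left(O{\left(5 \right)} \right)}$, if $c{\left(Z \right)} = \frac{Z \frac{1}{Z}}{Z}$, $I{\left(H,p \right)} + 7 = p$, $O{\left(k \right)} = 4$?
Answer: $- \frac{155}{2} \approx -77.5$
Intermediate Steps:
$I{\left(H,p \right)} = -7 + p$
$c{\left(Z \right)} = \frac{1}{Z}$ ($c{\left(Z \right)} = 1 \frac{1}{Z} = \frac{1}{Z}$)
$-82 + I{\left(12,1 + \left(5 + 1\right) 4 \right)} c{\left(O{\left(5 \right)} \right)} = -82 + \frac{-7 + \left(1 + \left(5 + 1\right) 4\right)}{4} = -82 + \left(-7 + \left(1 + 6 \cdot 4\right)\right) \frac{1}{4} = -82 + \left(-7 + \left(1 + 24\right)\right) \frac{1}{4} = -82 + \left(-7 + 25\right) \frac{1}{4} = -82 + 18 \cdot \frac{1}{4} = -82 + \frac{9}{2} = - \frac{155}{2}$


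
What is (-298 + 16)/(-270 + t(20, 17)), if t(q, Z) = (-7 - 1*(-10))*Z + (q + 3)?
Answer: 141/98 ≈ 1.4388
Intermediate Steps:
t(q, Z) = 3 + q + 3*Z (t(q, Z) = (-7 + 10)*Z + (3 + q) = 3*Z + (3 + q) = 3 + q + 3*Z)
(-298 + 16)/(-270 + t(20, 17)) = (-298 + 16)/(-270 + (3 + 20 + 3*17)) = -282/(-270 + (3 + 20 + 51)) = -282/(-270 + 74) = -282/(-196) = -282*(-1/196) = 141/98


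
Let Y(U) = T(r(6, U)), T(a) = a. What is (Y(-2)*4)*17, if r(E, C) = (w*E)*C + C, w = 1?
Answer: -952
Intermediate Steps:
r(E, C) = C + C*E (r(E, C) = (1*E)*C + C = E*C + C = C*E + C = C + C*E)
Y(U) = 7*U (Y(U) = U*(1 + 6) = U*7 = 7*U)
(Y(-2)*4)*17 = ((7*(-2))*4)*17 = -14*4*17 = -56*17 = -952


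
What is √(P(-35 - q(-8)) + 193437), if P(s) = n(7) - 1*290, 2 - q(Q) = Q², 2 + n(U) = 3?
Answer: 2*√48287 ≈ 439.49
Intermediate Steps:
n(U) = 1 (n(U) = -2 + 3 = 1)
q(Q) = 2 - Q²
P(s) = -289 (P(s) = 1 - 1*290 = 1 - 290 = -289)
√(P(-35 - q(-8)) + 193437) = √(-289 + 193437) = √193148 = 2*√48287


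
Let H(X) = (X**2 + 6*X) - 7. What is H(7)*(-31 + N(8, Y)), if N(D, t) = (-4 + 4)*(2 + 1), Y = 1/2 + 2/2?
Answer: -2604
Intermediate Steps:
Y = 3/2 (Y = 1*(1/2) + 2*(1/2) = 1/2 + 1 = 3/2 ≈ 1.5000)
H(X) = -7 + X**2 + 6*X
N(D, t) = 0 (N(D, t) = 0*3 = 0)
H(7)*(-31 + N(8, Y)) = (-7 + 7**2 + 6*7)*(-31 + 0) = (-7 + 49 + 42)*(-31) = 84*(-31) = -2604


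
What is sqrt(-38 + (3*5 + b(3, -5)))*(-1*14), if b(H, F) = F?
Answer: -28*I*sqrt(7) ≈ -74.081*I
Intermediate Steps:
sqrt(-38 + (3*5 + b(3, -5)))*(-1*14) = sqrt(-38 + (3*5 - 5))*(-1*14) = sqrt(-38 + (15 - 5))*(-14) = sqrt(-38 + 10)*(-14) = sqrt(-28)*(-14) = (2*I*sqrt(7))*(-14) = -28*I*sqrt(7)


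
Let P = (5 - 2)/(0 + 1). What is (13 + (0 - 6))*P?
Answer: 21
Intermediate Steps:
P = 3 (P = 3/1 = 3*1 = 3)
(13 + (0 - 6))*P = (13 + (0 - 6))*3 = (13 - 6)*3 = 7*3 = 21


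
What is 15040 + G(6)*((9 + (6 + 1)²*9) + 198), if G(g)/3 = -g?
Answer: 3376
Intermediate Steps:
G(g) = -3*g (G(g) = 3*(-g) = -3*g)
15040 + G(6)*((9 + (6 + 1)²*9) + 198) = 15040 + (-3*6)*((9 + (6 + 1)²*9) + 198) = 15040 - 18*((9 + 7²*9) + 198) = 15040 - 18*((9 + 49*9) + 198) = 15040 - 18*((9 + 441) + 198) = 15040 - 18*(450 + 198) = 15040 - 18*648 = 15040 - 11664 = 3376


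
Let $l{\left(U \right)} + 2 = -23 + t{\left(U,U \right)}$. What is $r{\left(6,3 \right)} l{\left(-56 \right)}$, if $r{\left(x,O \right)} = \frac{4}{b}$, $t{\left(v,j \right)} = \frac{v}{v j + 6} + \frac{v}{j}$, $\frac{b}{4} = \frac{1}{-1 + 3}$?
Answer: $- \frac{75464}{1571} \approx -48.036$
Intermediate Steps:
$b = 2$ ($b = \frac{4}{-1 + 3} = \frac{4}{2} = 4 \cdot \frac{1}{2} = 2$)
$t{\left(v,j \right)} = \frac{v}{j} + \frac{v}{6 + j v}$ ($t{\left(v,j \right)} = \frac{v}{j v + 6} + \frac{v}{j} = \frac{v}{6 + j v} + \frac{v}{j} = \frac{v}{j} + \frac{v}{6 + j v}$)
$r{\left(x,O \right)} = 2$ ($r{\left(x,O \right)} = \frac{4}{2} = 4 \cdot \frac{1}{2} = 2$)
$l{\left(U \right)} = -25 + \frac{6 + U + U^{2}}{6 + U^{2}}$ ($l{\left(U \right)} = -2 - \left(23 - \frac{U \left(6 + U + U U\right)}{U \left(6 + U U\right)}\right) = -2 - \left(23 - \frac{U \left(6 + U + U^{2}\right)}{U \left(6 + U^{2}\right)}\right) = -2 - \left(23 - \frac{6 + U + U^{2}}{6 + U^{2}}\right) = -25 + \frac{6 + U + U^{2}}{6 + U^{2}}$)
$r{\left(6,3 \right)} l{\left(-56 \right)} = 2 \frac{-144 - 56 - 24 \left(-56\right)^{2}}{6 + \left(-56\right)^{2}} = 2 \frac{-144 - 56 - 75264}{6 + 3136} = 2 \frac{-144 - 56 - 75264}{3142} = 2 \cdot \frac{1}{3142} \left(-75464\right) = 2 \left(- \frac{37732}{1571}\right) = - \frac{75464}{1571}$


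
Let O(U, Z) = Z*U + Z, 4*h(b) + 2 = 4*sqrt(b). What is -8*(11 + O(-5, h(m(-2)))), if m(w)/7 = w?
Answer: -104 + 32*I*sqrt(14) ≈ -104.0 + 119.73*I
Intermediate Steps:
m(w) = 7*w
h(b) = -1/2 + sqrt(b) (h(b) = -1/2 + (4*sqrt(b))/4 = -1/2 + sqrt(b))
O(U, Z) = Z + U*Z (O(U, Z) = U*Z + Z = Z + U*Z)
-8*(11 + O(-5, h(m(-2)))) = -8*(11 + (-1/2 + sqrt(7*(-2)))*(1 - 5)) = -8*(11 + (-1/2 + sqrt(-14))*(-4)) = -8*(11 + (-1/2 + I*sqrt(14))*(-4)) = -8*(11 + (2 - 4*I*sqrt(14))) = -8*(13 - 4*I*sqrt(14)) = -104 + 32*I*sqrt(14)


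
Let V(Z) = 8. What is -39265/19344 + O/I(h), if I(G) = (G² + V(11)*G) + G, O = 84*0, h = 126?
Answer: -39265/19344 ≈ -2.0298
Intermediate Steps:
O = 0
I(G) = G² + 9*G (I(G) = (G² + 8*G) + G = G² + 9*G)
-39265/19344 + O/I(h) = -39265/19344 + 0/((126*(9 + 126))) = -39265*1/19344 + 0/((126*135)) = -39265/19344 + 0/17010 = -39265/19344 + 0*(1/17010) = -39265/19344 + 0 = -39265/19344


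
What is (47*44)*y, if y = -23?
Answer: -47564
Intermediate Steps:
(47*44)*y = (47*44)*(-23) = 2068*(-23) = -47564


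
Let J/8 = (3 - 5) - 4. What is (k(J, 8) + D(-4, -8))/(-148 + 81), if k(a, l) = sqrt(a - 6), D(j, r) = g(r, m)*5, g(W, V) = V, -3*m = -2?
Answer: -10/201 - 3*I*sqrt(6)/67 ≈ -0.049751 - 0.10968*I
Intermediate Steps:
m = 2/3 (m = -1/3*(-2) = 2/3 ≈ 0.66667)
D(j, r) = 10/3 (D(j, r) = (2/3)*5 = 10/3)
J = -48 (J = 8*((3 - 5) - 4) = 8*(-2 - 4) = 8*(-6) = -48)
k(a, l) = sqrt(-6 + a)
(k(J, 8) + D(-4, -8))/(-148 + 81) = (sqrt(-6 - 48) + 10/3)/(-148 + 81) = (sqrt(-54) + 10/3)/(-67) = -(3*I*sqrt(6) + 10/3)/67 = -(10/3 + 3*I*sqrt(6))/67 = -10/201 - 3*I*sqrt(6)/67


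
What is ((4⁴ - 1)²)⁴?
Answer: 17878103347812890625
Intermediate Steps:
((4⁴ - 1)²)⁴ = ((256 - 1)²)⁴ = (255²)⁴ = 65025⁴ = 17878103347812890625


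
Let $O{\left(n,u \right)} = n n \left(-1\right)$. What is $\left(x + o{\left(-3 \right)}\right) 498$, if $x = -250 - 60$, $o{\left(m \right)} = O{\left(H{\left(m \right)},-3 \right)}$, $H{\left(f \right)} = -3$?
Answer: $-158862$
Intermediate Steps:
$O{\left(n,u \right)} = - n^{2}$ ($O{\left(n,u \right)} = n^{2} \left(-1\right) = - n^{2}$)
$o{\left(m \right)} = -9$ ($o{\left(m \right)} = - \left(-3\right)^{2} = \left(-1\right) 9 = -9$)
$x = -310$ ($x = -250 - 60 = -310$)
$\left(x + o{\left(-3 \right)}\right) 498 = \left(-310 - 9\right) 498 = \left(-319\right) 498 = -158862$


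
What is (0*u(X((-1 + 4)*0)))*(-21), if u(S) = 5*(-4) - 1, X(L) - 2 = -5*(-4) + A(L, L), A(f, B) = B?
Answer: 0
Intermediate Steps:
X(L) = 22 + L (X(L) = 2 + (-5*(-4) + L) = 2 + (20 + L) = 22 + L)
u(S) = -21 (u(S) = -20 - 1 = -21)
(0*u(X((-1 + 4)*0)))*(-21) = (0*(-21))*(-21) = 0*(-21) = 0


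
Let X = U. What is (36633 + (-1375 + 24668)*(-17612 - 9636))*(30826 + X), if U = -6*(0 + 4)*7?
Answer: -19457131308398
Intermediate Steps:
U = -168 (U = -24*7 = -6*28 = -168)
X = -168
(36633 + (-1375 + 24668)*(-17612 - 9636))*(30826 + X) = (36633 + (-1375 + 24668)*(-17612 - 9636))*(30826 - 168) = (36633 + 23293*(-27248))*30658 = (36633 - 634687664)*30658 = -634651031*30658 = -19457131308398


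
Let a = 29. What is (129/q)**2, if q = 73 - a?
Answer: 16641/1936 ≈ 8.5956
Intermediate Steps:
q = 44 (q = 73 - 1*29 = 73 - 29 = 44)
(129/q)**2 = (129/44)**2 = 16641/1936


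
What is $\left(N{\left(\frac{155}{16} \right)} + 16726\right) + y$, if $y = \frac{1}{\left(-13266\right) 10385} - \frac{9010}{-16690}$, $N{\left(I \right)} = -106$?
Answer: $\frac{3821624005594541}{229933807290} \approx 16621.0$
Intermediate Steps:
$y = \frac{124128434741}{229933807290}$ ($y = \left(- \frac{1}{13266}\right) \frac{1}{10385} - - \frac{901}{1669} = - \frac{1}{137767410} + \frac{901}{1669} = \frac{124128434741}{229933807290} \approx 0.53984$)
$\left(N{\left(\frac{155}{16} \right)} + 16726\right) + y = \left(-106 + 16726\right) + \frac{124128434741}{229933807290} = 16620 + \frac{124128434741}{229933807290} = \frac{3821624005594541}{229933807290}$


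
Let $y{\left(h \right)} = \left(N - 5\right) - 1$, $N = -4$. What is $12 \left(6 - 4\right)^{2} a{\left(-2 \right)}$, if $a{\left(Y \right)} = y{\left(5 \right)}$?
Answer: $-480$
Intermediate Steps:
$y{\left(h \right)} = -10$ ($y{\left(h \right)} = \left(-4 - 5\right) - 1 = -9 - 1 = -10$)
$a{\left(Y \right)} = -10$
$12 \left(6 - 4\right)^{2} a{\left(-2 \right)} = 12 \left(6 - 4\right)^{2} \left(-10\right) = 12 \cdot 2^{2} \left(-10\right) = 12 \cdot 4 \left(-10\right) = 48 \left(-10\right) = -480$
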